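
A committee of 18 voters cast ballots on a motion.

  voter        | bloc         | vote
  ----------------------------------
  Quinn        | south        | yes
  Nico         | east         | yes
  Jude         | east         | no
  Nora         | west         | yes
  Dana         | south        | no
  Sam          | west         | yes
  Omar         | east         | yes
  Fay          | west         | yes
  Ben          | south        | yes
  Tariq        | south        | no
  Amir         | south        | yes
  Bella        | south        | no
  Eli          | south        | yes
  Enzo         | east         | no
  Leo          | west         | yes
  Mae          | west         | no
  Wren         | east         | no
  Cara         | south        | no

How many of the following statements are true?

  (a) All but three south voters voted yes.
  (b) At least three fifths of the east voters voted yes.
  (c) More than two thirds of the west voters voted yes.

(a) south: |A| = 8, |A ∩ B| = 4; needs |A ∖ B| = 3 — false.
(b) east: |A| = 5, |A ∩ B| = 2; needs |A ∩ B| / |A| ≥ 3/5 — false.
(c) west: |A| = 5, |A ∩ B| = 4; needs |A ∩ B| / |A| > 2/3 — true.

1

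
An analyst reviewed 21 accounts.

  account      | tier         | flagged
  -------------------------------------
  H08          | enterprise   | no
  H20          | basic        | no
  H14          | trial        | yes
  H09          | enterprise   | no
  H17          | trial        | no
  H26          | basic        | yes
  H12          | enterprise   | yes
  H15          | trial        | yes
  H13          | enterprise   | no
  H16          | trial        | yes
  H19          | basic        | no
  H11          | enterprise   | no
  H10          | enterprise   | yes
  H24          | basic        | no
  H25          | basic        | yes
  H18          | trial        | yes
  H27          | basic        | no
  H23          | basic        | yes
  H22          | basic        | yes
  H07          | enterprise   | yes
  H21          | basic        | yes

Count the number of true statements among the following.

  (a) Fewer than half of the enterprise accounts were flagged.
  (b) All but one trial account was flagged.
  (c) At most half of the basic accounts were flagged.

(a) enterprise: |A| = 7, |A ∩ B| = 3; needs |A ∩ B| < |A ∖ B| — true.
(b) trial: |A| = 5, |A ∩ B| = 4; needs |A ∖ B| = 1 — true.
(c) basic: |A| = 9, |A ∩ B| = 5; needs |A ∩ B| ≤ |A ∖ B| — false.

2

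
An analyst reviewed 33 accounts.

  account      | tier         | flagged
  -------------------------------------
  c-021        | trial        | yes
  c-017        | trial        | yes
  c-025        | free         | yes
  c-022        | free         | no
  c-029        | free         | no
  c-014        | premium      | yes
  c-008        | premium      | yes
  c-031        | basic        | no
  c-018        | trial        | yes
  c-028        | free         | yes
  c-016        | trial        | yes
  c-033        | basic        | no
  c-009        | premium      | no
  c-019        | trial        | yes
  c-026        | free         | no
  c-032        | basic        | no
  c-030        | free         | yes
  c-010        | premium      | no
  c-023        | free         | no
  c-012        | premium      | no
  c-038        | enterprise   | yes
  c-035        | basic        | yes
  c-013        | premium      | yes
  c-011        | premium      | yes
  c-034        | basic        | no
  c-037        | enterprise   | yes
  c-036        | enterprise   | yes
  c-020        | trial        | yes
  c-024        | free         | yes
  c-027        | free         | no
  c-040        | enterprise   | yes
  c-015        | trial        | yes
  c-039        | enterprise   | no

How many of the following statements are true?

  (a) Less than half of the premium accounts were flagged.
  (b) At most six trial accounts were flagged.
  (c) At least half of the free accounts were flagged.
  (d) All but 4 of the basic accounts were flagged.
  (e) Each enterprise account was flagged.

(a) premium: |A| = 7, |A ∩ B| = 4; needs |A ∩ B| < |A ∖ B| — false.
(b) trial: |A| = 7, |A ∩ B| = 7; needs |A ∩ B| ≤ 6 — false.
(c) free: |A| = 9, |A ∩ B| = 4; needs |A ∩ B| ≥ |A ∖ B| — false.
(d) basic: |A| = 5, |A ∩ B| = 1; needs |A ∖ B| = 4 — true.
(e) enterprise: |A| = 5, |A ∩ B| = 4; needs A ⊆ B, i.e. every element of A is in B (|A ∖ B| = 0) — false.

1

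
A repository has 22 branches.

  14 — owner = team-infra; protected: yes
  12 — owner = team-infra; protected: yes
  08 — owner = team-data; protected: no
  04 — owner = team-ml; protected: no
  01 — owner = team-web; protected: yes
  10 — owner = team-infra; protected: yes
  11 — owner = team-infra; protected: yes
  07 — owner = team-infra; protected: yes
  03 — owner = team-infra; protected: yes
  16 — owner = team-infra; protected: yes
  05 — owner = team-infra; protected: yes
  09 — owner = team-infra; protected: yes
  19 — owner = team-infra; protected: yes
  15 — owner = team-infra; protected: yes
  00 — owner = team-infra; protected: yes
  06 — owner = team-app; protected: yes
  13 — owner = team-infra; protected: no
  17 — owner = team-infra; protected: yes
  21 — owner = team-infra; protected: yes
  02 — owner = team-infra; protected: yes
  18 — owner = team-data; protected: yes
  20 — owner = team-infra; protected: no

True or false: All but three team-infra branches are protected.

'All but three team-infra branches are protected' holds iff |A ∖ B| = 3.
|A| = 17, |A ∩ B| = 15, |A ∖ B| = 2.
|A ∖ B| = 2, so the statement is false.

False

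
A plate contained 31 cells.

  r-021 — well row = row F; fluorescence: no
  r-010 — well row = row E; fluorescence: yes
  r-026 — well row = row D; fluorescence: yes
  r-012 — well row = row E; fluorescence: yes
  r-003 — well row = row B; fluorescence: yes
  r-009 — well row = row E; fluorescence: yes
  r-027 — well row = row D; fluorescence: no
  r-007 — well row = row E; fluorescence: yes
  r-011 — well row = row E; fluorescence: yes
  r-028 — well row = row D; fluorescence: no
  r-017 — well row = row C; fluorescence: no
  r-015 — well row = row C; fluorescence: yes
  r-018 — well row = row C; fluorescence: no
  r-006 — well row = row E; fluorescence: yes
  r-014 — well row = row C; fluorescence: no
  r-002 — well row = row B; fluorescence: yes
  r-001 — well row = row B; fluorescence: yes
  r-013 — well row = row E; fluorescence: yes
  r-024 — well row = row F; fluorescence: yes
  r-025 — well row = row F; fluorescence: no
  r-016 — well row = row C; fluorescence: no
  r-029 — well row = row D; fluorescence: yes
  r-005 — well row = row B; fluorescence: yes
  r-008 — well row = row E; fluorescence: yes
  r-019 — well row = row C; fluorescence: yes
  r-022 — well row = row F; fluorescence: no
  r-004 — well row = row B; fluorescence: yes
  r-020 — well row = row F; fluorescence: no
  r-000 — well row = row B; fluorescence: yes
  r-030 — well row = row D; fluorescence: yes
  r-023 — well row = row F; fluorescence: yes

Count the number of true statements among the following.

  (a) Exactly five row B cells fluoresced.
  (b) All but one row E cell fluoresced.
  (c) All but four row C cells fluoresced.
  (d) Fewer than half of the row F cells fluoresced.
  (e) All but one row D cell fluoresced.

(a) row B: |A| = 6, |A ∩ B| = 6; needs |A ∩ B| = 5 — false.
(b) row E: |A| = 8, |A ∩ B| = 8; needs |A ∖ B| = 1 — false.
(c) row C: |A| = 6, |A ∩ B| = 2; needs |A ∖ B| = 4 — true.
(d) row F: |A| = 6, |A ∩ B| = 2; needs |A ∩ B| < |A ∖ B| — true.
(e) row D: |A| = 5, |A ∩ B| = 3; needs |A ∖ B| = 1 — false.

2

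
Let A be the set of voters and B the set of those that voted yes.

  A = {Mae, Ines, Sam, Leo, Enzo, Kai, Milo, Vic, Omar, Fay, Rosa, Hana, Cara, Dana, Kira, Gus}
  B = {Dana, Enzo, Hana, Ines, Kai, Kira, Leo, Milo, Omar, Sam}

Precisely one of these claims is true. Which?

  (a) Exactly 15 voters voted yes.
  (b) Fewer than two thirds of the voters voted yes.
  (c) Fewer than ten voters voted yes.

(b)

|A| = 16, |A ∩ B| = 10, |A ∖ B| = 6.
(a) requires |A ∩ B| = 15: false.
(b) requires |A ∩ B| / |A| < 2/3: true.
(c) requires |A ∩ B| < 10: false.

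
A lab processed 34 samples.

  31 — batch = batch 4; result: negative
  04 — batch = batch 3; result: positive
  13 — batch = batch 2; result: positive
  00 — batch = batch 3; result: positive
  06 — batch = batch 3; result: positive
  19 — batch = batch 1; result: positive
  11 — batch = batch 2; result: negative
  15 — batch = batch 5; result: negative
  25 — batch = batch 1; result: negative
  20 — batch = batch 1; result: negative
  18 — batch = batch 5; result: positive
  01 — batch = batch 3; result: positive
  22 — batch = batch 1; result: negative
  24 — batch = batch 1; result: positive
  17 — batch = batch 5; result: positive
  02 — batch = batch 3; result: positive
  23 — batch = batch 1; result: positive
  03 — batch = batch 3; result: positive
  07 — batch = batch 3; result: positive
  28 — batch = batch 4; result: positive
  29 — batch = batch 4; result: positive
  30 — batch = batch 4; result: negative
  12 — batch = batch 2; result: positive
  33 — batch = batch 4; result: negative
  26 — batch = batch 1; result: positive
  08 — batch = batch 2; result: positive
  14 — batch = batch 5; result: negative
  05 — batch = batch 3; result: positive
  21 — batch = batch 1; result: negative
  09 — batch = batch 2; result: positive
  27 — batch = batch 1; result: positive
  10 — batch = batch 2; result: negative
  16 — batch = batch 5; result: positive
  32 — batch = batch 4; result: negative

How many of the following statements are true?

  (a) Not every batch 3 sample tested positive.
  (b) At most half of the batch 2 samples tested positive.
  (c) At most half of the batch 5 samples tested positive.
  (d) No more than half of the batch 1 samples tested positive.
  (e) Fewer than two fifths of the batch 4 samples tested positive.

1

(a) batch 3: |A| = 8, |A ∩ B| = 8; needs A ⊄ B (|A ∖ B| ≥ 1) — false.
(b) batch 2: |A| = 6, |A ∩ B| = 4; needs |A ∩ B| ≤ |A ∖ B| — false.
(c) batch 5: |A| = 5, |A ∩ B| = 3; needs |A ∩ B| ≤ |A ∖ B| — false.
(d) batch 1: |A| = 9, |A ∩ B| = 5; needs |A ∩ B| ≤ |A ∖ B| — false.
(e) batch 4: |A| = 6, |A ∩ B| = 2; needs |A ∩ B| / |A| < 2/5 — true.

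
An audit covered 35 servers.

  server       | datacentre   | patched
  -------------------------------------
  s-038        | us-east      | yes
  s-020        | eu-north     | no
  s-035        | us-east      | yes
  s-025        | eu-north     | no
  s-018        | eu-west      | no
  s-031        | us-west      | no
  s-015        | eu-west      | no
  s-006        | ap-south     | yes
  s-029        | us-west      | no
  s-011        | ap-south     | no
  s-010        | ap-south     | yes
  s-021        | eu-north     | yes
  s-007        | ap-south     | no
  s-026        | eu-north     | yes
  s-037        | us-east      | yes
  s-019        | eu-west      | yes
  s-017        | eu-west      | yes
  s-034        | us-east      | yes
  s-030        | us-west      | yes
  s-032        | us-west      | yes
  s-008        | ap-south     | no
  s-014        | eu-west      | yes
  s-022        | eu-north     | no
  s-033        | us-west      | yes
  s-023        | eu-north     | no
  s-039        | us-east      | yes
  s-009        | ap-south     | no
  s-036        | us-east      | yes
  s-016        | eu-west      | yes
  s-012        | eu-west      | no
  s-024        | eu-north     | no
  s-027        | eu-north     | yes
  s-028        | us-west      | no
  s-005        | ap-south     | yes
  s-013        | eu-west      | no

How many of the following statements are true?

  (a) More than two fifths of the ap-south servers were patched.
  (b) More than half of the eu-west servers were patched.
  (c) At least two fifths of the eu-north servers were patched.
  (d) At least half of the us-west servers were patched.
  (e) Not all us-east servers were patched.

(a) ap-south: |A| = 7, |A ∩ B| = 3; needs |A ∩ B| / |A| > 2/5 — true.
(b) eu-west: |A| = 8, |A ∩ B| = 4; needs |A ∩ B| > |A ∖ B| — false.
(c) eu-north: |A| = 8, |A ∩ B| = 3; needs |A ∩ B| / |A| ≥ 2/5 — false.
(d) us-west: |A| = 6, |A ∩ B| = 3; needs |A ∩ B| ≥ |A ∖ B| — true.
(e) us-east: |A| = 6, |A ∩ B| = 6; needs A ⊄ B (|A ∖ B| ≥ 1) — false.

2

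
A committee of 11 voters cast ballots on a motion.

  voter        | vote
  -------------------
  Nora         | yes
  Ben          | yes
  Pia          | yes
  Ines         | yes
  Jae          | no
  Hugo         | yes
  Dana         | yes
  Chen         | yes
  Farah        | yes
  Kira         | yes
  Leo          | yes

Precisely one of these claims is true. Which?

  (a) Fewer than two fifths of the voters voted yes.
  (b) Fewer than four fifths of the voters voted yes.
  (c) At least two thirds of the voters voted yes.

|A| = 11, |A ∩ B| = 10, |A ∖ B| = 1.
(a) requires |A ∩ B| / |A| < 2/5: false.
(b) requires |A ∩ B| / |A| < 4/5: false.
(c) requires |A ∩ B| / |A| ≥ 2/3: true.

(c)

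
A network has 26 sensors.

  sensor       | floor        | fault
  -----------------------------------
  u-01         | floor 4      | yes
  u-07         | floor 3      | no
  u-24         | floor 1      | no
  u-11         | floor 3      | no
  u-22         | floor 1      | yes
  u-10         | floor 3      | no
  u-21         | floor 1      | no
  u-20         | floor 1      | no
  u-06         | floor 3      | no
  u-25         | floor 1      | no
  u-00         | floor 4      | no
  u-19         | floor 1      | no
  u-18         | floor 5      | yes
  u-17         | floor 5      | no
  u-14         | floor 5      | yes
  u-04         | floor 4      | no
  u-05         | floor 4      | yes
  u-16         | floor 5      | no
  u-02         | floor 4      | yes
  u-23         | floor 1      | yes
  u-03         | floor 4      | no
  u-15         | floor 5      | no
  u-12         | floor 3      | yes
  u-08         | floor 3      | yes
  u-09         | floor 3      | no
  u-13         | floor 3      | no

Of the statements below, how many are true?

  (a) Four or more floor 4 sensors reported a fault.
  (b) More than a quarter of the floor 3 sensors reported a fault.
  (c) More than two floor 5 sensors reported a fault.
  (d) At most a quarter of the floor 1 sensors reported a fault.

(a) floor 4: |A| = 6, |A ∩ B| = 3; needs |A ∩ B| ≥ 4 — false.
(b) floor 3: |A| = 8, |A ∩ B| = 2; needs |A ∩ B| / |A| > 1/4 — false.
(c) floor 5: |A| = 5, |A ∩ B| = 2; needs |A ∩ B| > 2 — false.
(d) floor 1: |A| = 7, |A ∩ B| = 2; needs |A ∩ B| / |A| ≤ 1/4 — false.

0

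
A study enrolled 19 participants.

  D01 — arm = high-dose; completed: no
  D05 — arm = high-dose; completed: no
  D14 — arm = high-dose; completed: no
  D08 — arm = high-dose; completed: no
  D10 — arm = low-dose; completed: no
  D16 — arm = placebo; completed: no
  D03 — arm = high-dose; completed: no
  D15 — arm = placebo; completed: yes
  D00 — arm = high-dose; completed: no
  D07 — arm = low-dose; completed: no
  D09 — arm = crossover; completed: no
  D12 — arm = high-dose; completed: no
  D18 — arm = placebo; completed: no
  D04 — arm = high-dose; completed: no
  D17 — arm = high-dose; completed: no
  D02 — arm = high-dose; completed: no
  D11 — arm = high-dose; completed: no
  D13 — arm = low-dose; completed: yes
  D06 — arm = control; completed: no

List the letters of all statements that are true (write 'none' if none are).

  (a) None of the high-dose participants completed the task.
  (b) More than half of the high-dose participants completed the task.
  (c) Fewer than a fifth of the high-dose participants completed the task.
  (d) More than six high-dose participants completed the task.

(a), (c)

|A| = 11, |A ∩ B| = 0, |A ∖ B| = 11.
(a) A ∩ B = ∅ (|A ∩ B| = 0): holds.
(b) |A ∩ B| > |A ∖ B|: fails.
(c) |A ∩ B| / |A| < 1/5: holds.
(d) |A ∩ B| > 6: fails.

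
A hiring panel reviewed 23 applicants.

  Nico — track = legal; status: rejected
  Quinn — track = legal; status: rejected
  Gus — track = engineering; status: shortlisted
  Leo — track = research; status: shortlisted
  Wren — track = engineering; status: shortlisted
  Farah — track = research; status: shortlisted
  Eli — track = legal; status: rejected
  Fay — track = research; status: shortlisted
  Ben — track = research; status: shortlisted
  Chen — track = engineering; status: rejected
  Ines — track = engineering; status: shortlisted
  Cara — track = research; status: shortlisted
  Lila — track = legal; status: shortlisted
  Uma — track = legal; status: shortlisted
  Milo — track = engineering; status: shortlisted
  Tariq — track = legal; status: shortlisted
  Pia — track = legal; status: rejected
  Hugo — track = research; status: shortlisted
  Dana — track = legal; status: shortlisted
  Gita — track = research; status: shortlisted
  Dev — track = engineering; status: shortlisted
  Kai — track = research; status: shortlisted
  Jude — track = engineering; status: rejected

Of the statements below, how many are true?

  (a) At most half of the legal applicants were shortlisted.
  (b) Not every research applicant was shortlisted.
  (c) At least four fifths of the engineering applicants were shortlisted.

1

(a) legal: |A| = 8, |A ∩ B| = 4; needs |A ∩ B| ≤ |A ∖ B| — true.
(b) research: |A| = 8, |A ∩ B| = 8; needs A ⊄ B (|A ∖ B| ≥ 1) — false.
(c) engineering: |A| = 7, |A ∩ B| = 5; needs |A ∩ B| / |A| ≥ 4/5 — false.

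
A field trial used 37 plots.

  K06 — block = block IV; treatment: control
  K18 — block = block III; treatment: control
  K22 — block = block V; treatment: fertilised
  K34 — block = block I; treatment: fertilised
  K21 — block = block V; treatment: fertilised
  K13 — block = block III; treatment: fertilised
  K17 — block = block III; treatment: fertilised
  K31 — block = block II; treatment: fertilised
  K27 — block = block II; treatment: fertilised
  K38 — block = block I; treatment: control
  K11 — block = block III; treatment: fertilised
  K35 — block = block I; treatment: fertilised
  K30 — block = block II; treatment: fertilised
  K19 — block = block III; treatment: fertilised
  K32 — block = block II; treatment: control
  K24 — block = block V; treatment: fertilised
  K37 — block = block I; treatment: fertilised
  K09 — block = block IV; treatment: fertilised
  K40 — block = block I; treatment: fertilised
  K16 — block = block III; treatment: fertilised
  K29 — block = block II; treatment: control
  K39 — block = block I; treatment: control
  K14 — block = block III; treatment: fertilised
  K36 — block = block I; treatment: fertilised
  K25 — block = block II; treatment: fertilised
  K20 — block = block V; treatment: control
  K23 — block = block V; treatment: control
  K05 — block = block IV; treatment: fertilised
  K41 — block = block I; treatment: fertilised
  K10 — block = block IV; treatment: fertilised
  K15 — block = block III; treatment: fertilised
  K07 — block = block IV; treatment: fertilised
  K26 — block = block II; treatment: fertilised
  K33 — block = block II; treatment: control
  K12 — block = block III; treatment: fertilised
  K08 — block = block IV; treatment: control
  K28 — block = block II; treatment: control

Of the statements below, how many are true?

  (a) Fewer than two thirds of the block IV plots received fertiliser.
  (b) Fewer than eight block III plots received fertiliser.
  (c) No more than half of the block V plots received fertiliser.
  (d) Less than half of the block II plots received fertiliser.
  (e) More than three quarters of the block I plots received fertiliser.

(a) block IV: |A| = 6, |A ∩ B| = 4; needs |A ∩ B| / |A| < 2/3 — false.
(b) block III: |A| = 9, |A ∩ B| = 8; needs |A ∩ B| < 8 — false.
(c) block V: |A| = 5, |A ∩ B| = 3; needs |A ∩ B| ≤ |A ∖ B| — false.
(d) block II: |A| = 9, |A ∩ B| = 5; needs |A ∩ B| < |A ∖ B| — false.
(e) block I: |A| = 8, |A ∩ B| = 6; needs |A ∩ B| / |A| > 3/4 — false.

0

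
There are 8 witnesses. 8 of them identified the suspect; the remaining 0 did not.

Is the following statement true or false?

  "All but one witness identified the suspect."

The determiner here denotes the relation: |A ∖ B| = 1.
|A| = 8, |A ∩ B| = 8, |A ∖ B| = 0.
|A ∖ B| = 0, so the statement is false.

False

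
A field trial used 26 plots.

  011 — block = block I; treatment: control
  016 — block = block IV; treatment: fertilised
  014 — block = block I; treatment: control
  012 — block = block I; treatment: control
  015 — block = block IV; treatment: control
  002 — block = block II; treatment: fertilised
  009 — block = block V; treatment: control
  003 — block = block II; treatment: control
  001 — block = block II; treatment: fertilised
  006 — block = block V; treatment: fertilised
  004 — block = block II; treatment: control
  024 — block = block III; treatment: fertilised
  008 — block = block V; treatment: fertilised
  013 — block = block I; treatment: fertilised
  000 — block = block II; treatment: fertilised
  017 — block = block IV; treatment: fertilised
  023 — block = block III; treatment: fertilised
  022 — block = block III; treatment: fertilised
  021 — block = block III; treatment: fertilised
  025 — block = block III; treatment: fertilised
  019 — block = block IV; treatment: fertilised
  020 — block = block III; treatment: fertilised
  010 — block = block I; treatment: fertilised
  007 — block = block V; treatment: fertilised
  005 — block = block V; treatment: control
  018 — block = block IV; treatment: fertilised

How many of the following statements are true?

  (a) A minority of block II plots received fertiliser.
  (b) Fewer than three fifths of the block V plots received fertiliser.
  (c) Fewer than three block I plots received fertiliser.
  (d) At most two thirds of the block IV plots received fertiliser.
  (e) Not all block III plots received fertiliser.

(a) block II: |A| = 5, |A ∩ B| = 3; needs |A ∩ B| < |A ∖ B| — false.
(b) block V: |A| = 5, |A ∩ B| = 3; needs |A ∩ B| / |A| < 3/5 — false.
(c) block I: |A| = 5, |A ∩ B| = 2; needs |A ∩ B| < 3 — true.
(d) block IV: |A| = 5, |A ∩ B| = 4; needs |A ∩ B| / |A| ≤ 2/3 — false.
(e) block III: |A| = 6, |A ∩ B| = 6; needs A ⊄ B (|A ∖ B| ≥ 1) — false.

1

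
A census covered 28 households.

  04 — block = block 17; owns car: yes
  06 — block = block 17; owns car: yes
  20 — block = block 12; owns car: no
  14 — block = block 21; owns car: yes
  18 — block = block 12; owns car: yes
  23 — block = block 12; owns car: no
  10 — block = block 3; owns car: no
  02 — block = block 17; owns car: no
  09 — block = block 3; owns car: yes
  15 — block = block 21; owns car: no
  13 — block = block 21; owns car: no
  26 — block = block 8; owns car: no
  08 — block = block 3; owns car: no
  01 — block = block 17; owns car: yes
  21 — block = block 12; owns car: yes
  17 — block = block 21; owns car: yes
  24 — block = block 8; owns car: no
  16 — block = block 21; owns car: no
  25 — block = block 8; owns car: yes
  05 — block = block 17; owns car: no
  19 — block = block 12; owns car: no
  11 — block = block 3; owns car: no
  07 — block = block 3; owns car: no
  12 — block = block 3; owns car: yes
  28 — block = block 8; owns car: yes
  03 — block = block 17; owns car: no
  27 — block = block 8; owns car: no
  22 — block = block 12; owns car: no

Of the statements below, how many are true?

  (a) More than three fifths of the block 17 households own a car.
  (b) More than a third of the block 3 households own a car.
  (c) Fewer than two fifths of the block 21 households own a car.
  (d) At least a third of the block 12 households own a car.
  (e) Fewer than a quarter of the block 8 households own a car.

1

(a) block 17: |A| = 6, |A ∩ B| = 3; needs |A ∩ B| / |A| > 3/5 — false.
(b) block 3: |A| = 6, |A ∩ B| = 2; needs |A ∩ B| / |A| > 1/3 — false.
(c) block 21: |A| = 5, |A ∩ B| = 2; needs |A ∩ B| / |A| < 2/5 — false.
(d) block 12: |A| = 6, |A ∩ B| = 2; needs |A ∩ B| / |A| ≥ 1/3 — true.
(e) block 8: |A| = 5, |A ∩ B| = 2; needs |A ∩ B| / |A| < 1/4 — false.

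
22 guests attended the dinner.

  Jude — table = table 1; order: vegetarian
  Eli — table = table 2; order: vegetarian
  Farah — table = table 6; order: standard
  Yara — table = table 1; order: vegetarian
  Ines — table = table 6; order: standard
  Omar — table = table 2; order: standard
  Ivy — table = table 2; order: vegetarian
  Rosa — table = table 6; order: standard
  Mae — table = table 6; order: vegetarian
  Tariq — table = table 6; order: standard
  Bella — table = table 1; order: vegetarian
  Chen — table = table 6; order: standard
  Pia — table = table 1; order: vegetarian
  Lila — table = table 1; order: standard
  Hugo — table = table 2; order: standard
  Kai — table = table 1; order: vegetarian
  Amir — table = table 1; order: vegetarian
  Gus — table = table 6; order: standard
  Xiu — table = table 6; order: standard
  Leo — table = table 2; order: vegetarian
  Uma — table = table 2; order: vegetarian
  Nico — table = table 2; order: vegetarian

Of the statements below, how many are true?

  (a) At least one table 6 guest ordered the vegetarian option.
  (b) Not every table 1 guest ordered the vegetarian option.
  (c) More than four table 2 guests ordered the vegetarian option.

(a) table 6: |A| = 8, |A ∩ B| = 1; needs A ∩ B ≠ ∅ (|A ∩ B| ≥ 1) — true.
(b) table 1: |A| = 7, |A ∩ B| = 6; needs A ⊄ B (|A ∖ B| ≥ 1) — true.
(c) table 2: |A| = 7, |A ∩ B| = 5; needs |A ∩ B| > 4 — true.

3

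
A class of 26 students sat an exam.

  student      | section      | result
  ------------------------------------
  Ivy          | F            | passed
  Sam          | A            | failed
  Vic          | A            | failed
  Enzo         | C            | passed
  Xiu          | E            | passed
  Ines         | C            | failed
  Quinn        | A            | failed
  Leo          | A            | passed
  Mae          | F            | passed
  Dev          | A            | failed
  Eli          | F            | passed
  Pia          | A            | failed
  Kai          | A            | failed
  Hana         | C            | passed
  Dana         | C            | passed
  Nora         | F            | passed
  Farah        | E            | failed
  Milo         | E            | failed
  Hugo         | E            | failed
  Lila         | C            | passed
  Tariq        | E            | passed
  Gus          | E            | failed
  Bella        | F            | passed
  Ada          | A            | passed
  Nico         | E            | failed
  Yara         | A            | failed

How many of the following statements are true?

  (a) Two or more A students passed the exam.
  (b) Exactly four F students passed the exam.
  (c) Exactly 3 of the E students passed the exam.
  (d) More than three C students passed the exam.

(a) A: |A| = 9, |A ∩ B| = 2; needs |A ∩ B| ≥ 2 — true.
(b) F: |A| = 5, |A ∩ B| = 5; needs |A ∩ B| = 4 — false.
(c) E: |A| = 7, |A ∩ B| = 2; needs |A ∩ B| = 3 — false.
(d) C: |A| = 5, |A ∩ B| = 4; needs |A ∩ B| > 3 — true.

2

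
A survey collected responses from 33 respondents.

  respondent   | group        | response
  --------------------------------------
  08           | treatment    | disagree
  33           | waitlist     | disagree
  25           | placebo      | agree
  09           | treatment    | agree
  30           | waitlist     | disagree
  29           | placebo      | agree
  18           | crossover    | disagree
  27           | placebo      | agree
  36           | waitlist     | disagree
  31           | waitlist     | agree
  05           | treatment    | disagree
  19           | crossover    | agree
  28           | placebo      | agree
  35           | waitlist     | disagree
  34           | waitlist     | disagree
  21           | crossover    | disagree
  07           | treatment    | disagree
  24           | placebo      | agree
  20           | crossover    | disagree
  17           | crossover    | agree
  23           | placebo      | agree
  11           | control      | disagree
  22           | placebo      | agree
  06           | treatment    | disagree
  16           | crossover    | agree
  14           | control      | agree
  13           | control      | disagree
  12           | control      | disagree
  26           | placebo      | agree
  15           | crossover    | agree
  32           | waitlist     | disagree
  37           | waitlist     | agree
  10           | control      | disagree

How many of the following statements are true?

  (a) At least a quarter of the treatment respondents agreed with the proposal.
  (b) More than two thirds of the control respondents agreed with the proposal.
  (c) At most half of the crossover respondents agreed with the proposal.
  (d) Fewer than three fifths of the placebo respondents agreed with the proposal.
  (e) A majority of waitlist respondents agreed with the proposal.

(a) treatment: |A| = 5, |A ∩ B| = 1; needs |A ∩ B| / |A| ≥ 1/4 — false.
(b) control: |A| = 5, |A ∩ B| = 1; needs |A ∩ B| / |A| > 2/3 — false.
(c) crossover: |A| = 7, |A ∩ B| = 4; needs |A ∩ B| ≤ |A ∖ B| — false.
(d) placebo: |A| = 8, |A ∩ B| = 8; needs |A ∩ B| / |A| < 3/5 — false.
(e) waitlist: |A| = 8, |A ∩ B| = 2; needs |A ∩ B| > |A ∖ B| — false.

0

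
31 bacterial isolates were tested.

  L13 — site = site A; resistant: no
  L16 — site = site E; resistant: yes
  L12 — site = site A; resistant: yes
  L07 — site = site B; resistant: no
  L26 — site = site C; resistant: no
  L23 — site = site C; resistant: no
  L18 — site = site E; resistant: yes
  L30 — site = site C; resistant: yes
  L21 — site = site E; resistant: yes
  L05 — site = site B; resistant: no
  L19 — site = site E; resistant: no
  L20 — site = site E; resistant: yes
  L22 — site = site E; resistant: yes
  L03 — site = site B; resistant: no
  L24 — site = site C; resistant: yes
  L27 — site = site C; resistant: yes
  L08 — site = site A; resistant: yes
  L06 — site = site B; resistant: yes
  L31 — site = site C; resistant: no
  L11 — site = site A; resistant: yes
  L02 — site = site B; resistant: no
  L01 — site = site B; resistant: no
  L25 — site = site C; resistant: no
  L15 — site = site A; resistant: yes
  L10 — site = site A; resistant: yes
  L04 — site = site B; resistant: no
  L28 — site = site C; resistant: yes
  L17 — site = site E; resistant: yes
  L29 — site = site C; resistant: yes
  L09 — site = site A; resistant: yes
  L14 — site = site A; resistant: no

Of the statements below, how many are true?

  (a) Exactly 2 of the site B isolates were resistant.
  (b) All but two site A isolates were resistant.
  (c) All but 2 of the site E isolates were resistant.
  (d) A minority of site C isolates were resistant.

1

(a) site B: |A| = 7, |A ∩ B| = 1; needs |A ∩ B| = 2 — false.
(b) site A: |A| = 8, |A ∩ B| = 6; needs |A ∖ B| = 2 — true.
(c) site E: |A| = 7, |A ∩ B| = 6; needs |A ∖ B| = 2 — false.
(d) site C: |A| = 9, |A ∩ B| = 5; needs |A ∩ B| < |A ∖ B| — false.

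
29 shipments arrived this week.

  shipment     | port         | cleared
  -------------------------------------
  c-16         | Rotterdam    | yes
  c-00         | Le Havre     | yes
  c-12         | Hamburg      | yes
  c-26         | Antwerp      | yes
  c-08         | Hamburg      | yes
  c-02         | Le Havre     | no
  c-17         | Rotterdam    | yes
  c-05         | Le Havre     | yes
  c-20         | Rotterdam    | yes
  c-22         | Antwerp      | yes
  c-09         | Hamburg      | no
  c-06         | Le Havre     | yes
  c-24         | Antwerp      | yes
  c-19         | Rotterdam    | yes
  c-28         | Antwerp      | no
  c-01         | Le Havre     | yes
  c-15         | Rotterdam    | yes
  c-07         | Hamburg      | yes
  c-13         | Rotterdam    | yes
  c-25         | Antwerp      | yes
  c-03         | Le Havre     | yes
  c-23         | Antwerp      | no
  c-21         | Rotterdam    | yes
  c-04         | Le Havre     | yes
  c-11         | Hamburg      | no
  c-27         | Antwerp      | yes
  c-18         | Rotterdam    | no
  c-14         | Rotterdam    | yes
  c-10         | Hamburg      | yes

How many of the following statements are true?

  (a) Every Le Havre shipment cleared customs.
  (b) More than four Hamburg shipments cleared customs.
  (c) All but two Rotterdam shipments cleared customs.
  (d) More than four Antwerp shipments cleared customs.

1

(a) Le Havre: |A| = 7, |A ∩ B| = 6; needs A ⊆ B, i.e. every element of A is in B (|A ∖ B| = 0) — false.
(b) Hamburg: |A| = 6, |A ∩ B| = 4; needs |A ∩ B| > 4 — false.
(c) Rotterdam: |A| = 9, |A ∩ B| = 8; needs |A ∖ B| = 2 — false.
(d) Antwerp: |A| = 7, |A ∩ B| = 5; needs |A ∩ B| > 4 — true.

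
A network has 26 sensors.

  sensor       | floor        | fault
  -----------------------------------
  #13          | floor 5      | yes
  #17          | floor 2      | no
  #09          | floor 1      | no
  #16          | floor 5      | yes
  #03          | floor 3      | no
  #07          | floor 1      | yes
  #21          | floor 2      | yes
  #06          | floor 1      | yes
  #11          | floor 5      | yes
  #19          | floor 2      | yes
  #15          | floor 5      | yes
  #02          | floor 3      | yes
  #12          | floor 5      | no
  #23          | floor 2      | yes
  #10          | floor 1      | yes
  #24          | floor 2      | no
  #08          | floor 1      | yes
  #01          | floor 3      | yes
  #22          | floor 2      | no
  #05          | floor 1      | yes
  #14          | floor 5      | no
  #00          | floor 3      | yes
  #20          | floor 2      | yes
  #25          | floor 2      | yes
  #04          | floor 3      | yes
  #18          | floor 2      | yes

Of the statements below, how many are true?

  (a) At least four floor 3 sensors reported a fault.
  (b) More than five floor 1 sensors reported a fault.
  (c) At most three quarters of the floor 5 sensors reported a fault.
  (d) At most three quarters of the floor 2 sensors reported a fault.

3

(a) floor 3: |A| = 5, |A ∩ B| = 4; needs |A ∩ B| ≥ 4 — true.
(b) floor 1: |A| = 6, |A ∩ B| = 5; needs |A ∩ B| > 5 — false.
(c) floor 5: |A| = 6, |A ∩ B| = 4; needs |A ∩ B| / |A| ≤ 3/4 — true.
(d) floor 2: |A| = 9, |A ∩ B| = 6; needs |A ∩ B| / |A| ≤ 3/4 — true.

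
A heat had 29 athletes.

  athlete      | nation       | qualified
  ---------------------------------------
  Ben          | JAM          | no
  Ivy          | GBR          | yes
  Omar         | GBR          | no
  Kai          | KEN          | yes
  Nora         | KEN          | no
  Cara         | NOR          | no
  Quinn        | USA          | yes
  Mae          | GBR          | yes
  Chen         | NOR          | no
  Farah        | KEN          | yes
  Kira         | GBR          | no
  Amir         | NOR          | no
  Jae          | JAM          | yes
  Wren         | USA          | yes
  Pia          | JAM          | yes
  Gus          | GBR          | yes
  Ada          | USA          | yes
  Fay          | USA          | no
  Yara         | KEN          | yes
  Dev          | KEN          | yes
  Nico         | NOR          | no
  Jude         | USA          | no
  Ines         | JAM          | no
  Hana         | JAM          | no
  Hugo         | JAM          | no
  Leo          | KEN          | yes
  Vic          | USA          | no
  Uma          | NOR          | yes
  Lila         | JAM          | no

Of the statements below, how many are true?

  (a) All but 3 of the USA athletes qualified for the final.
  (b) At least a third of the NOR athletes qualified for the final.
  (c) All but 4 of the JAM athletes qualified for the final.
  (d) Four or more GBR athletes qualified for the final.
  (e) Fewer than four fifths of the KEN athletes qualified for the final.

1

(a) USA: |A| = 6, |A ∩ B| = 3; needs |A ∖ B| = 3 — true.
(b) NOR: |A| = 5, |A ∩ B| = 1; needs |A ∩ B| / |A| ≥ 1/3 — false.
(c) JAM: |A| = 7, |A ∩ B| = 2; needs |A ∖ B| = 4 — false.
(d) GBR: |A| = 5, |A ∩ B| = 3; needs |A ∩ B| ≥ 4 — false.
(e) KEN: |A| = 6, |A ∩ B| = 5; needs |A ∩ B| / |A| < 4/5 — false.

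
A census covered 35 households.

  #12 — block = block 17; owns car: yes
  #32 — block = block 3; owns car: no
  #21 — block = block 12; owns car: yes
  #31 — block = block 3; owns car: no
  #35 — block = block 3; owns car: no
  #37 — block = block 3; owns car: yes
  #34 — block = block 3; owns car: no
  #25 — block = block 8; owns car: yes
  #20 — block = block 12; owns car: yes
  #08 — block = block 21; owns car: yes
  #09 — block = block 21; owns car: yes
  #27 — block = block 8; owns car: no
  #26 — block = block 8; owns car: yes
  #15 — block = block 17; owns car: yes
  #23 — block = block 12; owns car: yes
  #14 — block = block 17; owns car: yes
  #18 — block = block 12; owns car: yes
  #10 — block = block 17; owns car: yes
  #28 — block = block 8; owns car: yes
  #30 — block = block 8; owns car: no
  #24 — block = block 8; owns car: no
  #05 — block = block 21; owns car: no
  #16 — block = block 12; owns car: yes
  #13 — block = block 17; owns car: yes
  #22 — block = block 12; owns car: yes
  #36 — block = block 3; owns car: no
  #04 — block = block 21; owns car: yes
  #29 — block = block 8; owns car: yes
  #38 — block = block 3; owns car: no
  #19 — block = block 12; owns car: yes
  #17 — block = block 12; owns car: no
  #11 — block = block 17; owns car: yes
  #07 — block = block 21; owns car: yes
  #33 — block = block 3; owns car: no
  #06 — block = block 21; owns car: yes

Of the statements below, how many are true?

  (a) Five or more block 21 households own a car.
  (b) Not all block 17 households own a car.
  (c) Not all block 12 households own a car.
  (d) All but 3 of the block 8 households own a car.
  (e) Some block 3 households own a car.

4

(a) block 21: |A| = 6, |A ∩ B| = 5; needs |A ∩ B| ≥ 5 — true.
(b) block 17: |A| = 6, |A ∩ B| = 6; needs A ⊄ B (|A ∖ B| ≥ 1) — false.
(c) block 12: |A| = 8, |A ∩ B| = 7; needs A ⊄ B (|A ∖ B| ≥ 1) — true.
(d) block 8: |A| = 7, |A ∩ B| = 4; needs |A ∖ B| = 3 — true.
(e) block 3: |A| = 8, |A ∩ B| = 1; needs A ∩ B ≠ ∅ (|A ∩ B| ≥ 1) — true.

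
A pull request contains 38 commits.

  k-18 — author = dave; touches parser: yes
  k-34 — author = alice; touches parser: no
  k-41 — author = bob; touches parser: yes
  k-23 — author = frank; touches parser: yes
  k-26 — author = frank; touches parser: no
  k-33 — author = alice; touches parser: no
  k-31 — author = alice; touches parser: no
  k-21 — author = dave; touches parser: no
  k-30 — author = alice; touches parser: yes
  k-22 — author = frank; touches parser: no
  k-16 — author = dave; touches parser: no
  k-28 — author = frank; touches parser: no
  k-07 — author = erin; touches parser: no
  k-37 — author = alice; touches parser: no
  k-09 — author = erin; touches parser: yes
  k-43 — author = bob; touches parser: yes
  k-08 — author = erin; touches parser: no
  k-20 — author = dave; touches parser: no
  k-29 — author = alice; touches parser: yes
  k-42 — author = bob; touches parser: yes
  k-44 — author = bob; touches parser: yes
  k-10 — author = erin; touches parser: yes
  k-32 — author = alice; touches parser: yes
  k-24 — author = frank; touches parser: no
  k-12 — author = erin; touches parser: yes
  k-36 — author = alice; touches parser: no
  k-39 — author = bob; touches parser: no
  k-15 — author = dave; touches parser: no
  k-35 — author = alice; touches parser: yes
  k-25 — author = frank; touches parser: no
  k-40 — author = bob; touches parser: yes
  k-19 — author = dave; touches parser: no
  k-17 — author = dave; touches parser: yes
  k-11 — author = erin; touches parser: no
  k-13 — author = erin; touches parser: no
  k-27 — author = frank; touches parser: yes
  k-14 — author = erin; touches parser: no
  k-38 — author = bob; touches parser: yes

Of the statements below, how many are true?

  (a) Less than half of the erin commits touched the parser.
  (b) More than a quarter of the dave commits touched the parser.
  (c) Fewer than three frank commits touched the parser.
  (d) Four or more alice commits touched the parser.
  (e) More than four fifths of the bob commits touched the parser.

(a) erin: |A| = 8, |A ∩ B| = 3; needs |A ∩ B| < |A ∖ B| — true.
(b) dave: |A| = 7, |A ∩ B| = 2; needs |A ∩ B| / |A| > 1/4 — true.
(c) frank: |A| = 7, |A ∩ B| = 2; needs |A ∩ B| < 3 — true.
(d) alice: |A| = 9, |A ∩ B| = 4; needs |A ∩ B| ≥ 4 — true.
(e) bob: |A| = 7, |A ∩ B| = 6; needs |A ∩ B| / |A| > 4/5 — true.

5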